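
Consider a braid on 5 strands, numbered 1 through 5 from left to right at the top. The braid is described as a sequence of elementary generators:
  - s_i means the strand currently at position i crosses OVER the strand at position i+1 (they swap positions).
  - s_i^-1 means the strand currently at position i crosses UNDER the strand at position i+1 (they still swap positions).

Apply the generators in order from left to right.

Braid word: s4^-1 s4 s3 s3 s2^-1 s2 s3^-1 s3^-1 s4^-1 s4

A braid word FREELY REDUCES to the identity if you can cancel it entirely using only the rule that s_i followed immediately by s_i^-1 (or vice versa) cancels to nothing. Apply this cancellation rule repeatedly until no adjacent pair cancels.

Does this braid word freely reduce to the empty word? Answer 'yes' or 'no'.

Gen 1 (s4^-1): push. Stack: [s4^-1]
Gen 2 (s4): cancels prior s4^-1. Stack: []
Gen 3 (s3): push. Stack: [s3]
Gen 4 (s3): push. Stack: [s3 s3]
Gen 5 (s2^-1): push. Stack: [s3 s3 s2^-1]
Gen 6 (s2): cancels prior s2^-1. Stack: [s3 s3]
Gen 7 (s3^-1): cancels prior s3. Stack: [s3]
Gen 8 (s3^-1): cancels prior s3. Stack: []
Gen 9 (s4^-1): push. Stack: [s4^-1]
Gen 10 (s4): cancels prior s4^-1. Stack: []
Reduced word: (empty)

Answer: yes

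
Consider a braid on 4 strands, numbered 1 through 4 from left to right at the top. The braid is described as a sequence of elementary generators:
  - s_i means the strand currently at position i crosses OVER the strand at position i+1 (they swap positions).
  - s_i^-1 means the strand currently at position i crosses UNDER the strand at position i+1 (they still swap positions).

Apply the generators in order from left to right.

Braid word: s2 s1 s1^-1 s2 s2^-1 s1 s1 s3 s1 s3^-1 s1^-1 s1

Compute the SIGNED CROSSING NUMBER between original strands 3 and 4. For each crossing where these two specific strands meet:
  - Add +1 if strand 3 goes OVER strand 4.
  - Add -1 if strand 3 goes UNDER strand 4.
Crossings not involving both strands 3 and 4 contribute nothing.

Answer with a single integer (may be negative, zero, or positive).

Answer: 0

Derivation:
Gen 1: crossing 2x3. Both 3&4? no. Sum: 0
Gen 2: crossing 1x3. Both 3&4? no. Sum: 0
Gen 3: crossing 3x1. Both 3&4? no. Sum: 0
Gen 4: crossing 3x2. Both 3&4? no. Sum: 0
Gen 5: crossing 2x3. Both 3&4? no. Sum: 0
Gen 6: crossing 1x3. Both 3&4? no. Sum: 0
Gen 7: crossing 3x1. Both 3&4? no. Sum: 0
Gen 8: crossing 2x4. Both 3&4? no. Sum: 0
Gen 9: crossing 1x3. Both 3&4? no. Sum: 0
Gen 10: crossing 4x2. Both 3&4? no. Sum: 0
Gen 11: crossing 3x1. Both 3&4? no. Sum: 0
Gen 12: crossing 1x3. Both 3&4? no. Sum: 0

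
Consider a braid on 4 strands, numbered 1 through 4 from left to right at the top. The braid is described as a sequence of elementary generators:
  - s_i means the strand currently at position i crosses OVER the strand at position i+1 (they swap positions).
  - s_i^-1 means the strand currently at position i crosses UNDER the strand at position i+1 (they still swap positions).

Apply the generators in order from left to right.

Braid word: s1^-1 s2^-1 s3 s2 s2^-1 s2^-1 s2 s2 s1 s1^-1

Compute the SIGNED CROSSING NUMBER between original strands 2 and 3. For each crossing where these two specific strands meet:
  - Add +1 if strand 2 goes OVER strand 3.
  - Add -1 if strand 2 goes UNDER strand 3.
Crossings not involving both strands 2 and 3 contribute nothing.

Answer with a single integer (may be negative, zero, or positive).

Answer: 0

Derivation:
Gen 1: crossing 1x2. Both 2&3? no. Sum: 0
Gen 2: crossing 1x3. Both 2&3? no. Sum: 0
Gen 3: crossing 1x4. Both 2&3? no. Sum: 0
Gen 4: crossing 3x4. Both 2&3? no. Sum: 0
Gen 5: crossing 4x3. Both 2&3? no. Sum: 0
Gen 6: crossing 3x4. Both 2&3? no. Sum: 0
Gen 7: crossing 4x3. Both 2&3? no. Sum: 0
Gen 8: crossing 3x4. Both 2&3? no. Sum: 0
Gen 9: crossing 2x4. Both 2&3? no. Sum: 0
Gen 10: crossing 4x2. Both 2&3? no. Sum: 0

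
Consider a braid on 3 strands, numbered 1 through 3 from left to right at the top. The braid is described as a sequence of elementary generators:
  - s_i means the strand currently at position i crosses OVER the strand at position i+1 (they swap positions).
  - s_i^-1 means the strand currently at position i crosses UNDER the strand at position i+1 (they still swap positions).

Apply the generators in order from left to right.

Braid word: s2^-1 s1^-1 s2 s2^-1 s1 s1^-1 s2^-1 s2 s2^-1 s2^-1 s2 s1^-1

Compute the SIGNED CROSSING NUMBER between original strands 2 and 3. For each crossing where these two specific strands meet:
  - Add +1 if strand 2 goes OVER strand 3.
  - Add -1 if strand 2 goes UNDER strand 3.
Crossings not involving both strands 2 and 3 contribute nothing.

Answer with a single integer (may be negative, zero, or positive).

Gen 1: 2 under 3. Both 2&3? yes. Contrib: -1. Sum: -1
Gen 2: crossing 1x3. Both 2&3? no. Sum: -1
Gen 3: crossing 1x2. Both 2&3? no. Sum: -1
Gen 4: crossing 2x1. Both 2&3? no. Sum: -1
Gen 5: crossing 3x1. Both 2&3? no. Sum: -1
Gen 6: crossing 1x3. Both 2&3? no. Sum: -1
Gen 7: crossing 1x2. Both 2&3? no. Sum: -1
Gen 8: crossing 2x1. Both 2&3? no. Sum: -1
Gen 9: crossing 1x2. Both 2&3? no. Sum: -1
Gen 10: crossing 2x1. Both 2&3? no. Sum: -1
Gen 11: crossing 1x2. Both 2&3? no. Sum: -1
Gen 12: 3 under 2. Both 2&3? yes. Contrib: +1. Sum: 0

Answer: 0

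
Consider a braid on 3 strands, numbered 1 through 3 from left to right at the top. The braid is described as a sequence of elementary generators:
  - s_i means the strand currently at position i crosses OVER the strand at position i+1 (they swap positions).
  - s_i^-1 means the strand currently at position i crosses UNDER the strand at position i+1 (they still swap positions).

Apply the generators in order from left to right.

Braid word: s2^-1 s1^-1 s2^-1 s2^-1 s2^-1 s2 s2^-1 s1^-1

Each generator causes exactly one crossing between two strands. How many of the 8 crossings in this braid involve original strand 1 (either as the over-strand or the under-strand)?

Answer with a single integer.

Gen 1: crossing 2x3. Involves strand 1? no. Count so far: 0
Gen 2: crossing 1x3. Involves strand 1? yes. Count so far: 1
Gen 3: crossing 1x2. Involves strand 1? yes. Count so far: 2
Gen 4: crossing 2x1. Involves strand 1? yes. Count so far: 3
Gen 5: crossing 1x2. Involves strand 1? yes. Count so far: 4
Gen 6: crossing 2x1. Involves strand 1? yes. Count so far: 5
Gen 7: crossing 1x2. Involves strand 1? yes. Count so far: 6
Gen 8: crossing 3x2. Involves strand 1? no. Count so far: 6

Answer: 6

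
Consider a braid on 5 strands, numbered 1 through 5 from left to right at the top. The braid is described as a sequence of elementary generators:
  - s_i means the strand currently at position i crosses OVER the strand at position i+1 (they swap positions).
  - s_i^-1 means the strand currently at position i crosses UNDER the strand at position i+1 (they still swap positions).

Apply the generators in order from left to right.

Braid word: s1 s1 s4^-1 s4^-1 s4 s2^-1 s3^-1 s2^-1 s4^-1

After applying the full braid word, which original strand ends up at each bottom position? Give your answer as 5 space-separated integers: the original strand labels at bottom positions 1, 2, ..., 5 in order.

Answer: 1 5 3 4 2

Derivation:
Gen 1 (s1): strand 1 crosses over strand 2. Perm now: [2 1 3 4 5]
Gen 2 (s1): strand 2 crosses over strand 1. Perm now: [1 2 3 4 5]
Gen 3 (s4^-1): strand 4 crosses under strand 5. Perm now: [1 2 3 5 4]
Gen 4 (s4^-1): strand 5 crosses under strand 4. Perm now: [1 2 3 4 5]
Gen 5 (s4): strand 4 crosses over strand 5. Perm now: [1 2 3 5 4]
Gen 6 (s2^-1): strand 2 crosses under strand 3. Perm now: [1 3 2 5 4]
Gen 7 (s3^-1): strand 2 crosses under strand 5. Perm now: [1 3 5 2 4]
Gen 8 (s2^-1): strand 3 crosses under strand 5. Perm now: [1 5 3 2 4]
Gen 9 (s4^-1): strand 2 crosses under strand 4. Perm now: [1 5 3 4 2]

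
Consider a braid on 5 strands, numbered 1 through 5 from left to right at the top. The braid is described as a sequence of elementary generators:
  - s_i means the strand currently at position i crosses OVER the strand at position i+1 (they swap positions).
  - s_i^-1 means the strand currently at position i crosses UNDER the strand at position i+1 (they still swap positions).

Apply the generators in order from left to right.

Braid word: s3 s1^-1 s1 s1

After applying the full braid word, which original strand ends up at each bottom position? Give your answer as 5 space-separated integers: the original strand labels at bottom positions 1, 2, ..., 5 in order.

Answer: 2 1 4 3 5

Derivation:
Gen 1 (s3): strand 3 crosses over strand 4. Perm now: [1 2 4 3 5]
Gen 2 (s1^-1): strand 1 crosses under strand 2. Perm now: [2 1 4 3 5]
Gen 3 (s1): strand 2 crosses over strand 1. Perm now: [1 2 4 3 5]
Gen 4 (s1): strand 1 crosses over strand 2. Perm now: [2 1 4 3 5]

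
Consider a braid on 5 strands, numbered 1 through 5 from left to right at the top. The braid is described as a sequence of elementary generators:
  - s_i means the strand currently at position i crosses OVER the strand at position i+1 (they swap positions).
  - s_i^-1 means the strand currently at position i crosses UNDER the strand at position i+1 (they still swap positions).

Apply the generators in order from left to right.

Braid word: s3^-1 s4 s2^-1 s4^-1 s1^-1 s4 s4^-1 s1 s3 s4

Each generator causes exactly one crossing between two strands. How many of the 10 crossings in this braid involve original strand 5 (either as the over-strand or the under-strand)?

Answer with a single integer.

Answer: 5

Derivation:
Gen 1: crossing 3x4. Involves strand 5? no. Count so far: 0
Gen 2: crossing 3x5. Involves strand 5? yes. Count so far: 1
Gen 3: crossing 2x4. Involves strand 5? no. Count so far: 1
Gen 4: crossing 5x3. Involves strand 5? yes. Count so far: 2
Gen 5: crossing 1x4. Involves strand 5? no. Count so far: 2
Gen 6: crossing 3x5. Involves strand 5? yes. Count so far: 3
Gen 7: crossing 5x3. Involves strand 5? yes. Count so far: 4
Gen 8: crossing 4x1. Involves strand 5? no. Count so far: 4
Gen 9: crossing 2x3. Involves strand 5? no. Count so far: 4
Gen 10: crossing 2x5. Involves strand 5? yes. Count so far: 5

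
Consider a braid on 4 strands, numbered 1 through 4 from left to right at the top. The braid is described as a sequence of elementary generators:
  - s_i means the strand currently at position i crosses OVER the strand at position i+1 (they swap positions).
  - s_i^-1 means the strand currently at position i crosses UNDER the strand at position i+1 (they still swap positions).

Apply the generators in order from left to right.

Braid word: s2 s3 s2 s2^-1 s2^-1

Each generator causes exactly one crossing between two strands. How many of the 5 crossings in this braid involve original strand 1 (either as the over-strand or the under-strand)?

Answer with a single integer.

Answer: 0

Derivation:
Gen 1: crossing 2x3. Involves strand 1? no. Count so far: 0
Gen 2: crossing 2x4. Involves strand 1? no. Count so far: 0
Gen 3: crossing 3x4. Involves strand 1? no. Count so far: 0
Gen 4: crossing 4x3. Involves strand 1? no. Count so far: 0
Gen 5: crossing 3x4. Involves strand 1? no. Count so far: 0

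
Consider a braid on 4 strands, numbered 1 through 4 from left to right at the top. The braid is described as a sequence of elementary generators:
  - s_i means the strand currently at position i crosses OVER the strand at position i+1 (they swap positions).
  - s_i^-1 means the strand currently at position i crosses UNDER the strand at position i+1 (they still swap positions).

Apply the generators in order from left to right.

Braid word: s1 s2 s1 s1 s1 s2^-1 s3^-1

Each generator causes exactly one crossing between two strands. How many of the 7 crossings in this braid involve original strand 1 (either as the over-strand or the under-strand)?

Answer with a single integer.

Gen 1: crossing 1x2. Involves strand 1? yes. Count so far: 1
Gen 2: crossing 1x3. Involves strand 1? yes. Count so far: 2
Gen 3: crossing 2x3. Involves strand 1? no. Count so far: 2
Gen 4: crossing 3x2. Involves strand 1? no. Count so far: 2
Gen 5: crossing 2x3. Involves strand 1? no. Count so far: 2
Gen 6: crossing 2x1. Involves strand 1? yes. Count so far: 3
Gen 7: crossing 2x4. Involves strand 1? no. Count so far: 3

Answer: 3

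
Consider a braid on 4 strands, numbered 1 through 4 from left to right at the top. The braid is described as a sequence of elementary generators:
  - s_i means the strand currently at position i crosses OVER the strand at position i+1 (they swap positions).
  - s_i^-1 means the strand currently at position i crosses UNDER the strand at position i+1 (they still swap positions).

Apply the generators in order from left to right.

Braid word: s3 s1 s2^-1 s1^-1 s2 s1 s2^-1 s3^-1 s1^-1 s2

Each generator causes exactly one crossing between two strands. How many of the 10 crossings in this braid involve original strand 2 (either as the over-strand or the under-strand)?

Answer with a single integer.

Gen 1: crossing 3x4. Involves strand 2? no. Count so far: 0
Gen 2: crossing 1x2. Involves strand 2? yes. Count so far: 1
Gen 3: crossing 1x4. Involves strand 2? no. Count so far: 1
Gen 4: crossing 2x4. Involves strand 2? yes. Count so far: 2
Gen 5: crossing 2x1. Involves strand 2? yes. Count so far: 3
Gen 6: crossing 4x1. Involves strand 2? no. Count so far: 3
Gen 7: crossing 4x2. Involves strand 2? yes. Count so far: 4
Gen 8: crossing 4x3. Involves strand 2? no. Count so far: 4
Gen 9: crossing 1x2. Involves strand 2? yes. Count so far: 5
Gen 10: crossing 1x3. Involves strand 2? no. Count so far: 5

Answer: 5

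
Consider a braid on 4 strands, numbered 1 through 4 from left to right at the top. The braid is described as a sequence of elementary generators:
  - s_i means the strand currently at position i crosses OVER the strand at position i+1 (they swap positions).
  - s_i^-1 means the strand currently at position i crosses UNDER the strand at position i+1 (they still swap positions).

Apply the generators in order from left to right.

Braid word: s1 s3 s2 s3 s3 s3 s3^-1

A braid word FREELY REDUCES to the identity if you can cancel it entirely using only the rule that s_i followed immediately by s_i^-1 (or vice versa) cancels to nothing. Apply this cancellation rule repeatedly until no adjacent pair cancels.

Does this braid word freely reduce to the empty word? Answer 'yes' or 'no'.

Gen 1 (s1): push. Stack: [s1]
Gen 2 (s3): push. Stack: [s1 s3]
Gen 3 (s2): push. Stack: [s1 s3 s2]
Gen 4 (s3): push. Stack: [s1 s3 s2 s3]
Gen 5 (s3): push. Stack: [s1 s3 s2 s3 s3]
Gen 6 (s3): push. Stack: [s1 s3 s2 s3 s3 s3]
Gen 7 (s3^-1): cancels prior s3. Stack: [s1 s3 s2 s3 s3]
Reduced word: s1 s3 s2 s3 s3

Answer: no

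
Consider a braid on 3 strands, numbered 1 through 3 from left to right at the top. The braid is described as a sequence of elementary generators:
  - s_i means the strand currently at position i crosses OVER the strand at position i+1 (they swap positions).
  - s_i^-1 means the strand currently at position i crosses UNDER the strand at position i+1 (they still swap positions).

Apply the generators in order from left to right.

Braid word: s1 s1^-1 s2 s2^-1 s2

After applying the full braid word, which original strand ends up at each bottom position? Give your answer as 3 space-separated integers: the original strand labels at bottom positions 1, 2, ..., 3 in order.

Answer: 1 3 2

Derivation:
Gen 1 (s1): strand 1 crosses over strand 2. Perm now: [2 1 3]
Gen 2 (s1^-1): strand 2 crosses under strand 1. Perm now: [1 2 3]
Gen 3 (s2): strand 2 crosses over strand 3. Perm now: [1 3 2]
Gen 4 (s2^-1): strand 3 crosses under strand 2. Perm now: [1 2 3]
Gen 5 (s2): strand 2 crosses over strand 3. Perm now: [1 3 2]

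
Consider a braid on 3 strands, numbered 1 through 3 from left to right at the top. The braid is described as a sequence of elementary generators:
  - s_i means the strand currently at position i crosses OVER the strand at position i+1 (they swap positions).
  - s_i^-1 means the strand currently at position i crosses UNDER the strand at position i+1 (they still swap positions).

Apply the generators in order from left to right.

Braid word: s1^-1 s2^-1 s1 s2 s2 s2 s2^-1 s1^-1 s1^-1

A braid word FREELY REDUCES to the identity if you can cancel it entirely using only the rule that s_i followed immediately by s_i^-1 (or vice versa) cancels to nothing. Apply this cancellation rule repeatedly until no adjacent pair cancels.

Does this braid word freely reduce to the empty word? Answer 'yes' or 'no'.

Answer: no

Derivation:
Gen 1 (s1^-1): push. Stack: [s1^-1]
Gen 2 (s2^-1): push. Stack: [s1^-1 s2^-1]
Gen 3 (s1): push. Stack: [s1^-1 s2^-1 s1]
Gen 4 (s2): push. Stack: [s1^-1 s2^-1 s1 s2]
Gen 5 (s2): push. Stack: [s1^-1 s2^-1 s1 s2 s2]
Gen 6 (s2): push. Stack: [s1^-1 s2^-1 s1 s2 s2 s2]
Gen 7 (s2^-1): cancels prior s2. Stack: [s1^-1 s2^-1 s1 s2 s2]
Gen 8 (s1^-1): push. Stack: [s1^-1 s2^-1 s1 s2 s2 s1^-1]
Gen 9 (s1^-1): push. Stack: [s1^-1 s2^-1 s1 s2 s2 s1^-1 s1^-1]
Reduced word: s1^-1 s2^-1 s1 s2 s2 s1^-1 s1^-1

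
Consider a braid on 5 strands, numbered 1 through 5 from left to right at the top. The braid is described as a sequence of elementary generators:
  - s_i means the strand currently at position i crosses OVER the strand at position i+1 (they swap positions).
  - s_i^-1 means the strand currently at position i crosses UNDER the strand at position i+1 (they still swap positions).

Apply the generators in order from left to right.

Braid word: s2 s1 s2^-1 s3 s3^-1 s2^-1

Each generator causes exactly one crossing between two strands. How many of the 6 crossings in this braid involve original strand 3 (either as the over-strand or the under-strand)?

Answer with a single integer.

Gen 1: crossing 2x3. Involves strand 3? yes. Count so far: 1
Gen 2: crossing 1x3. Involves strand 3? yes. Count so far: 2
Gen 3: crossing 1x2. Involves strand 3? no. Count so far: 2
Gen 4: crossing 1x4. Involves strand 3? no. Count so far: 2
Gen 5: crossing 4x1. Involves strand 3? no. Count so far: 2
Gen 6: crossing 2x1. Involves strand 3? no. Count so far: 2

Answer: 2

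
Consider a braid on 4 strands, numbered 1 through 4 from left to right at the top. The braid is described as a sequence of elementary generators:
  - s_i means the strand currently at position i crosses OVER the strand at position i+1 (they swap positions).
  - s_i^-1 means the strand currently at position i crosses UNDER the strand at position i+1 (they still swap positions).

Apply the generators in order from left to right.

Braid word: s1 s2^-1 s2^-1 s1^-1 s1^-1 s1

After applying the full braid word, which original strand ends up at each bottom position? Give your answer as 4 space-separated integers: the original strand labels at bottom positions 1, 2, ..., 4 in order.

Gen 1 (s1): strand 1 crosses over strand 2. Perm now: [2 1 3 4]
Gen 2 (s2^-1): strand 1 crosses under strand 3. Perm now: [2 3 1 4]
Gen 3 (s2^-1): strand 3 crosses under strand 1. Perm now: [2 1 3 4]
Gen 4 (s1^-1): strand 2 crosses under strand 1. Perm now: [1 2 3 4]
Gen 5 (s1^-1): strand 1 crosses under strand 2. Perm now: [2 1 3 4]
Gen 6 (s1): strand 2 crosses over strand 1. Perm now: [1 2 3 4]

Answer: 1 2 3 4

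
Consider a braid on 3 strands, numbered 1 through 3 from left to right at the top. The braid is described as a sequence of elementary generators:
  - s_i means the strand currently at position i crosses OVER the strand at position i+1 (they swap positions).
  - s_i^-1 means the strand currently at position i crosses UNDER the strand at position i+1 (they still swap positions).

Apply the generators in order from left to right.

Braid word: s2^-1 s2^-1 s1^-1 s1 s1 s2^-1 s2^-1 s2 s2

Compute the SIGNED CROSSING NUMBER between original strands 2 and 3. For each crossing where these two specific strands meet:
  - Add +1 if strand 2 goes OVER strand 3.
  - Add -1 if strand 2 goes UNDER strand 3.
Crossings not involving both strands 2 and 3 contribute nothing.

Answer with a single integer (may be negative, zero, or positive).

Answer: 0

Derivation:
Gen 1: 2 under 3. Both 2&3? yes. Contrib: -1. Sum: -1
Gen 2: 3 under 2. Both 2&3? yes. Contrib: +1. Sum: 0
Gen 3: crossing 1x2. Both 2&3? no. Sum: 0
Gen 4: crossing 2x1. Both 2&3? no. Sum: 0
Gen 5: crossing 1x2. Both 2&3? no. Sum: 0
Gen 6: crossing 1x3. Both 2&3? no. Sum: 0
Gen 7: crossing 3x1. Both 2&3? no. Sum: 0
Gen 8: crossing 1x3. Both 2&3? no. Sum: 0
Gen 9: crossing 3x1. Both 2&3? no. Sum: 0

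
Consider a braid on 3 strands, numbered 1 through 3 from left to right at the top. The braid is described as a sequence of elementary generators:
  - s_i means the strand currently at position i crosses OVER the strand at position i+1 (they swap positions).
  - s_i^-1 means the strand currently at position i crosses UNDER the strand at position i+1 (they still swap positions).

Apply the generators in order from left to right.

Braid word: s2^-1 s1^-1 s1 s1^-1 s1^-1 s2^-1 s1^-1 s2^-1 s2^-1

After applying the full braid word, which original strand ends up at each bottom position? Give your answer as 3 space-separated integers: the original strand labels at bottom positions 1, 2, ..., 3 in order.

Answer: 2 1 3

Derivation:
Gen 1 (s2^-1): strand 2 crosses under strand 3. Perm now: [1 3 2]
Gen 2 (s1^-1): strand 1 crosses under strand 3. Perm now: [3 1 2]
Gen 3 (s1): strand 3 crosses over strand 1. Perm now: [1 3 2]
Gen 4 (s1^-1): strand 1 crosses under strand 3. Perm now: [3 1 2]
Gen 5 (s1^-1): strand 3 crosses under strand 1. Perm now: [1 3 2]
Gen 6 (s2^-1): strand 3 crosses under strand 2. Perm now: [1 2 3]
Gen 7 (s1^-1): strand 1 crosses under strand 2. Perm now: [2 1 3]
Gen 8 (s2^-1): strand 1 crosses under strand 3. Perm now: [2 3 1]
Gen 9 (s2^-1): strand 3 crosses under strand 1. Perm now: [2 1 3]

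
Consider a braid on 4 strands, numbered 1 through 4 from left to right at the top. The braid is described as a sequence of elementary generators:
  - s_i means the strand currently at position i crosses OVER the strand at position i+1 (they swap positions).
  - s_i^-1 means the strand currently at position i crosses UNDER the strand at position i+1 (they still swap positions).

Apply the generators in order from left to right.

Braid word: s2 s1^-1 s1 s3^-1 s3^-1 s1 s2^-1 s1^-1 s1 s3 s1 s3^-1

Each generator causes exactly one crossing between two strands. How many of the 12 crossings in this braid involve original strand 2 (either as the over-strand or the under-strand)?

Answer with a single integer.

Answer: 7

Derivation:
Gen 1: crossing 2x3. Involves strand 2? yes. Count so far: 1
Gen 2: crossing 1x3. Involves strand 2? no. Count so far: 1
Gen 3: crossing 3x1. Involves strand 2? no. Count so far: 1
Gen 4: crossing 2x4. Involves strand 2? yes. Count so far: 2
Gen 5: crossing 4x2. Involves strand 2? yes. Count so far: 3
Gen 6: crossing 1x3. Involves strand 2? no. Count so far: 3
Gen 7: crossing 1x2. Involves strand 2? yes. Count so far: 4
Gen 8: crossing 3x2. Involves strand 2? yes. Count so far: 5
Gen 9: crossing 2x3. Involves strand 2? yes. Count so far: 6
Gen 10: crossing 1x4. Involves strand 2? no. Count so far: 6
Gen 11: crossing 3x2. Involves strand 2? yes. Count so far: 7
Gen 12: crossing 4x1. Involves strand 2? no. Count so far: 7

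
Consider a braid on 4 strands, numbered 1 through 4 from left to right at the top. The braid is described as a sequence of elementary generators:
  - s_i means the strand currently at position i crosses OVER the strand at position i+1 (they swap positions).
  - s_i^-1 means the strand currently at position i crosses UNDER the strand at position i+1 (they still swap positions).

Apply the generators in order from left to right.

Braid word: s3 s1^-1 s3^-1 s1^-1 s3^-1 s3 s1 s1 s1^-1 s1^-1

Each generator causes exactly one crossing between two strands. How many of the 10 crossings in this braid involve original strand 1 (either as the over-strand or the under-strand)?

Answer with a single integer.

Gen 1: crossing 3x4. Involves strand 1? no. Count so far: 0
Gen 2: crossing 1x2. Involves strand 1? yes. Count so far: 1
Gen 3: crossing 4x3. Involves strand 1? no. Count so far: 1
Gen 4: crossing 2x1. Involves strand 1? yes. Count so far: 2
Gen 5: crossing 3x4. Involves strand 1? no. Count so far: 2
Gen 6: crossing 4x3. Involves strand 1? no. Count so far: 2
Gen 7: crossing 1x2. Involves strand 1? yes. Count so far: 3
Gen 8: crossing 2x1. Involves strand 1? yes. Count so far: 4
Gen 9: crossing 1x2. Involves strand 1? yes. Count so far: 5
Gen 10: crossing 2x1. Involves strand 1? yes. Count so far: 6

Answer: 6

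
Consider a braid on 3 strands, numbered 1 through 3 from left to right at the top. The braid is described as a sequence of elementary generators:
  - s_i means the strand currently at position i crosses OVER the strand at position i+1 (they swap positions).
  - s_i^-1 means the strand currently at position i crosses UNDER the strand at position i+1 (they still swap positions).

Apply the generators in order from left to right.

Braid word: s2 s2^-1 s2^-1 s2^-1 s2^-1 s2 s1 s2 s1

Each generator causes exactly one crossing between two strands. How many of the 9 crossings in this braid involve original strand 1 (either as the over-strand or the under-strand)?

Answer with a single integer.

Answer: 2

Derivation:
Gen 1: crossing 2x3. Involves strand 1? no. Count so far: 0
Gen 2: crossing 3x2. Involves strand 1? no. Count so far: 0
Gen 3: crossing 2x3. Involves strand 1? no. Count so far: 0
Gen 4: crossing 3x2. Involves strand 1? no. Count so far: 0
Gen 5: crossing 2x3. Involves strand 1? no. Count so far: 0
Gen 6: crossing 3x2. Involves strand 1? no. Count so far: 0
Gen 7: crossing 1x2. Involves strand 1? yes. Count so far: 1
Gen 8: crossing 1x3. Involves strand 1? yes. Count so far: 2
Gen 9: crossing 2x3. Involves strand 1? no. Count so far: 2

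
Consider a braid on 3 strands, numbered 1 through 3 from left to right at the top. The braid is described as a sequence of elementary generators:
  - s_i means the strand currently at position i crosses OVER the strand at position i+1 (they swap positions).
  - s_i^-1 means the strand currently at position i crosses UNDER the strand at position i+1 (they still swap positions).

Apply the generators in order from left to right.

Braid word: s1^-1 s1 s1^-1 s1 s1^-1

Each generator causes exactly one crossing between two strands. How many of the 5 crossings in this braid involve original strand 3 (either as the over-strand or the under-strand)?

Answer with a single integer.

Gen 1: crossing 1x2. Involves strand 3? no. Count so far: 0
Gen 2: crossing 2x1. Involves strand 3? no. Count so far: 0
Gen 3: crossing 1x2. Involves strand 3? no. Count so far: 0
Gen 4: crossing 2x1. Involves strand 3? no. Count so far: 0
Gen 5: crossing 1x2. Involves strand 3? no. Count so far: 0

Answer: 0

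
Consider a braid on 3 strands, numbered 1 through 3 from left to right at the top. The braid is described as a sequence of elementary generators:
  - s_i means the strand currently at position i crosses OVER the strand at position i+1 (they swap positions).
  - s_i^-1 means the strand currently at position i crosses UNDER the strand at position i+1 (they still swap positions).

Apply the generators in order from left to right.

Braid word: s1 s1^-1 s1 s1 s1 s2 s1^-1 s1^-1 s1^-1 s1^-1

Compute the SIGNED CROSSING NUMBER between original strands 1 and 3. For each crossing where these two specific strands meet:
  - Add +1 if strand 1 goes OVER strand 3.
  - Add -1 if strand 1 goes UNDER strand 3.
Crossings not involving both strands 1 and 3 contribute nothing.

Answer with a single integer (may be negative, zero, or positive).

Answer: 1

Derivation:
Gen 1: crossing 1x2. Both 1&3? no. Sum: 0
Gen 2: crossing 2x1. Both 1&3? no. Sum: 0
Gen 3: crossing 1x2. Both 1&3? no. Sum: 0
Gen 4: crossing 2x1. Both 1&3? no. Sum: 0
Gen 5: crossing 1x2. Both 1&3? no. Sum: 0
Gen 6: 1 over 3. Both 1&3? yes. Contrib: +1. Sum: 1
Gen 7: crossing 2x3. Both 1&3? no. Sum: 1
Gen 8: crossing 3x2. Both 1&3? no. Sum: 1
Gen 9: crossing 2x3. Both 1&3? no. Sum: 1
Gen 10: crossing 3x2. Both 1&3? no. Sum: 1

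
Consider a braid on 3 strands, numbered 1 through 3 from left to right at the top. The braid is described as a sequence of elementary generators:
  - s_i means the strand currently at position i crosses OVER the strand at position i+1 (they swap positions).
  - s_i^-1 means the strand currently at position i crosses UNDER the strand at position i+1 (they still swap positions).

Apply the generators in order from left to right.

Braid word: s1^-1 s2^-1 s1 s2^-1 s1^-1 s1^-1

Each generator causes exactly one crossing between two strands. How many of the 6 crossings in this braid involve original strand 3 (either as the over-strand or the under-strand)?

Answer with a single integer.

Gen 1: crossing 1x2. Involves strand 3? no. Count so far: 0
Gen 2: crossing 1x3. Involves strand 3? yes. Count so far: 1
Gen 3: crossing 2x3. Involves strand 3? yes. Count so far: 2
Gen 4: crossing 2x1. Involves strand 3? no. Count so far: 2
Gen 5: crossing 3x1. Involves strand 3? yes. Count so far: 3
Gen 6: crossing 1x3. Involves strand 3? yes. Count so far: 4

Answer: 4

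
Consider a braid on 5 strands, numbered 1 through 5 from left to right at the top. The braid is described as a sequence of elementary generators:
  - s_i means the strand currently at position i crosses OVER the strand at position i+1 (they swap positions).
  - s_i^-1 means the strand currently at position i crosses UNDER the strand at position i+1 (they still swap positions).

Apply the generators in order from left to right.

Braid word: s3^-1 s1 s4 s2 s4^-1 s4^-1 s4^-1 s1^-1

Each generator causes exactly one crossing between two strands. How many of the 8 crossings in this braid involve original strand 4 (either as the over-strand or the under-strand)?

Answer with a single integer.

Gen 1: crossing 3x4. Involves strand 4? yes. Count so far: 1
Gen 2: crossing 1x2. Involves strand 4? no. Count so far: 1
Gen 3: crossing 3x5. Involves strand 4? no. Count so far: 1
Gen 4: crossing 1x4. Involves strand 4? yes. Count so far: 2
Gen 5: crossing 5x3. Involves strand 4? no. Count so far: 2
Gen 6: crossing 3x5. Involves strand 4? no. Count so far: 2
Gen 7: crossing 5x3. Involves strand 4? no. Count so far: 2
Gen 8: crossing 2x4. Involves strand 4? yes. Count so far: 3

Answer: 3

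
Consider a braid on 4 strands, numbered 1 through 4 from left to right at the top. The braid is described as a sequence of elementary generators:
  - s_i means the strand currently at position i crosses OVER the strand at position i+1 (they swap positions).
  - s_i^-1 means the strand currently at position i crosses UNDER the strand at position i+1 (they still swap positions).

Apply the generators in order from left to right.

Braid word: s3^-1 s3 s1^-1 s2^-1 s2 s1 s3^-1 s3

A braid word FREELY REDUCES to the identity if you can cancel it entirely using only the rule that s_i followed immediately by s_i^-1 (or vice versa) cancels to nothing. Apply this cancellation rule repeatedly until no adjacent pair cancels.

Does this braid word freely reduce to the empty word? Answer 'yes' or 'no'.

Answer: yes

Derivation:
Gen 1 (s3^-1): push. Stack: [s3^-1]
Gen 2 (s3): cancels prior s3^-1. Stack: []
Gen 3 (s1^-1): push. Stack: [s1^-1]
Gen 4 (s2^-1): push. Stack: [s1^-1 s2^-1]
Gen 5 (s2): cancels prior s2^-1. Stack: [s1^-1]
Gen 6 (s1): cancels prior s1^-1. Stack: []
Gen 7 (s3^-1): push. Stack: [s3^-1]
Gen 8 (s3): cancels prior s3^-1. Stack: []
Reduced word: (empty)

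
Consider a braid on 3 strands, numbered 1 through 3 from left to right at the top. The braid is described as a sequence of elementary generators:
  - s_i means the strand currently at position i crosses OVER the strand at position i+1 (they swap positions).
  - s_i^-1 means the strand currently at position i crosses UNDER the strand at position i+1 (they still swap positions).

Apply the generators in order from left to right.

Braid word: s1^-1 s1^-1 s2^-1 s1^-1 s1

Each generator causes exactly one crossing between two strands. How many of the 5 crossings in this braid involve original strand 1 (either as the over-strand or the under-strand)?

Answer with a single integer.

Answer: 4

Derivation:
Gen 1: crossing 1x2. Involves strand 1? yes. Count so far: 1
Gen 2: crossing 2x1. Involves strand 1? yes. Count so far: 2
Gen 3: crossing 2x3. Involves strand 1? no. Count so far: 2
Gen 4: crossing 1x3. Involves strand 1? yes. Count so far: 3
Gen 5: crossing 3x1. Involves strand 1? yes. Count so far: 4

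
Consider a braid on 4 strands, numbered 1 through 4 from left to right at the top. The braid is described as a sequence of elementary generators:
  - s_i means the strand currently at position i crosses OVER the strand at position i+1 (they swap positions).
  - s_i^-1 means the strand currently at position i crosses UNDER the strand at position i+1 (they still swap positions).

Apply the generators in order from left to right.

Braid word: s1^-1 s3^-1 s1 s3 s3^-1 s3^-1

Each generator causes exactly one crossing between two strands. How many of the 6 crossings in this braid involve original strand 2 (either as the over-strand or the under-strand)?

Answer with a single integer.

Answer: 2

Derivation:
Gen 1: crossing 1x2. Involves strand 2? yes. Count so far: 1
Gen 2: crossing 3x4. Involves strand 2? no. Count so far: 1
Gen 3: crossing 2x1. Involves strand 2? yes. Count so far: 2
Gen 4: crossing 4x3. Involves strand 2? no. Count so far: 2
Gen 5: crossing 3x4. Involves strand 2? no. Count so far: 2
Gen 6: crossing 4x3. Involves strand 2? no. Count so far: 2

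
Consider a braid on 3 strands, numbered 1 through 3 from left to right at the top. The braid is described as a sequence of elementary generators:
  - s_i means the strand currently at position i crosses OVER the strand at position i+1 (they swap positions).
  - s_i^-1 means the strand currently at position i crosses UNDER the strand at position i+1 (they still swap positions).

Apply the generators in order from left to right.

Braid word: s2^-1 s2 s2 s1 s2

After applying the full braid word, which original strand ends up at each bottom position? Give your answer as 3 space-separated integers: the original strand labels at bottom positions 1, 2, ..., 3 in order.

Gen 1 (s2^-1): strand 2 crosses under strand 3. Perm now: [1 3 2]
Gen 2 (s2): strand 3 crosses over strand 2. Perm now: [1 2 3]
Gen 3 (s2): strand 2 crosses over strand 3. Perm now: [1 3 2]
Gen 4 (s1): strand 1 crosses over strand 3. Perm now: [3 1 2]
Gen 5 (s2): strand 1 crosses over strand 2. Perm now: [3 2 1]

Answer: 3 2 1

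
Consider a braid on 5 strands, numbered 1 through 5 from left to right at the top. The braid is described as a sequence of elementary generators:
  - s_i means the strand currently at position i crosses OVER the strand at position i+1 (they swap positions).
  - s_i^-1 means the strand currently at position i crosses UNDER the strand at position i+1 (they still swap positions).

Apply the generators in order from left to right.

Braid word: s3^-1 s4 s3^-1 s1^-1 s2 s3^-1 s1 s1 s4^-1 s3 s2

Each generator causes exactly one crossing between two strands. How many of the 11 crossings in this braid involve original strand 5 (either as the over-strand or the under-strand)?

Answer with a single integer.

Gen 1: crossing 3x4. Involves strand 5? no. Count so far: 0
Gen 2: crossing 3x5. Involves strand 5? yes. Count so far: 1
Gen 3: crossing 4x5. Involves strand 5? yes. Count so far: 2
Gen 4: crossing 1x2. Involves strand 5? no. Count so far: 2
Gen 5: crossing 1x5. Involves strand 5? yes. Count so far: 3
Gen 6: crossing 1x4. Involves strand 5? no. Count so far: 3
Gen 7: crossing 2x5. Involves strand 5? yes. Count so far: 4
Gen 8: crossing 5x2. Involves strand 5? yes. Count so far: 5
Gen 9: crossing 1x3. Involves strand 5? no. Count so far: 5
Gen 10: crossing 4x3. Involves strand 5? no. Count so far: 5
Gen 11: crossing 5x3. Involves strand 5? yes. Count so far: 6

Answer: 6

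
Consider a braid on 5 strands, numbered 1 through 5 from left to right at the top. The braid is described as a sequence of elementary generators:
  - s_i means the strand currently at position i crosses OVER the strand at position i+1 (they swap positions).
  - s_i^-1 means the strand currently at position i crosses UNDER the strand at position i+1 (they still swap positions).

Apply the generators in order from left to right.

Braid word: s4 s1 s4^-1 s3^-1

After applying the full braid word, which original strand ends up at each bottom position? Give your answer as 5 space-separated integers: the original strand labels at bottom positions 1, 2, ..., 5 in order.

Gen 1 (s4): strand 4 crosses over strand 5. Perm now: [1 2 3 5 4]
Gen 2 (s1): strand 1 crosses over strand 2. Perm now: [2 1 3 5 4]
Gen 3 (s4^-1): strand 5 crosses under strand 4. Perm now: [2 1 3 4 5]
Gen 4 (s3^-1): strand 3 crosses under strand 4. Perm now: [2 1 4 3 5]

Answer: 2 1 4 3 5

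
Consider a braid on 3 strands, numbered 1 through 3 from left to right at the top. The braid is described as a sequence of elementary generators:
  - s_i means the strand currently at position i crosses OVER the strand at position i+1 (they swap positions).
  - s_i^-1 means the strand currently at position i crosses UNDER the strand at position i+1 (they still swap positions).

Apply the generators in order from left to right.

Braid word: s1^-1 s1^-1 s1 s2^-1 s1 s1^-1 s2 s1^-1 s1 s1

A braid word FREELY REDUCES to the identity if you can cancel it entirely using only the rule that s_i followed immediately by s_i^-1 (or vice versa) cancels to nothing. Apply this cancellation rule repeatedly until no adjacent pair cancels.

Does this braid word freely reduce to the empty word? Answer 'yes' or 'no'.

Gen 1 (s1^-1): push. Stack: [s1^-1]
Gen 2 (s1^-1): push. Stack: [s1^-1 s1^-1]
Gen 3 (s1): cancels prior s1^-1. Stack: [s1^-1]
Gen 4 (s2^-1): push. Stack: [s1^-1 s2^-1]
Gen 5 (s1): push. Stack: [s1^-1 s2^-1 s1]
Gen 6 (s1^-1): cancels prior s1. Stack: [s1^-1 s2^-1]
Gen 7 (s2): cancels prior s2^-1. Stack: [s1^-1]
Gen 8 (s1^-1): push. Stack: [s1^-1 s1^-1]
Gen 9 (s1): cancels prior s1^-1. Stack: [s1^-1]
Gen 10 (s1): cancels prior s1^-1. Stack: []
Reduced word: (empty)

Answer: yes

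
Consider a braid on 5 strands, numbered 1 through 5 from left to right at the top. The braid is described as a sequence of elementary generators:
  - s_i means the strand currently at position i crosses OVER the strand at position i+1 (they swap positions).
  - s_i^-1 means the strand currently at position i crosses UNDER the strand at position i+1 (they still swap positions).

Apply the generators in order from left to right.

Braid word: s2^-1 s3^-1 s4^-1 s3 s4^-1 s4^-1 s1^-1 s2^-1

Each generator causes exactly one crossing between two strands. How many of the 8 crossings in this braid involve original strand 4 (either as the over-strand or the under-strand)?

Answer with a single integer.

Answer: 4

Derivation:
Gen 1: crossing 2x3. Involves strand 4? no. Count so far: 0
Gen 2: crossing 2x4. Involves strand 4? yes. Count so far: 1
Gen 3: crossing 2x5. Involves strand 4? no. Count so far: 1
Gen 4: crossing 4x5. Involves strand 4? yes. Count so far: 2
Gen 5: crossing 4x2. Involves strand 4? yes. Count so far: 3
Gen 6: crossing 2x4. Involves strand 4? yes. Count so far: 4
Gen 7: crossing 1x3. Involves strand 4? no. Count so far: 4
Gen 8: crossing 1x5. Involves strand 4? no. Count so far: 4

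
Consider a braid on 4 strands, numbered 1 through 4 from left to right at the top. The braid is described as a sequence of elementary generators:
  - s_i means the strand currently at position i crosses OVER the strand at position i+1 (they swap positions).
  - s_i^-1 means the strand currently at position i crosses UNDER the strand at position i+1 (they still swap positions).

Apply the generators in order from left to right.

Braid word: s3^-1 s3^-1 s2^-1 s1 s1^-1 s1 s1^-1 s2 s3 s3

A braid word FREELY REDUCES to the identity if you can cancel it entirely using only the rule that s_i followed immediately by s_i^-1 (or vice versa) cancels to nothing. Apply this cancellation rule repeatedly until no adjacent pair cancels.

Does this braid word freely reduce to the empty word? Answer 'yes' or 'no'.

Gen 1 (s3^-1): push. Stack: [s3^-1]
Gen 2 (s3^-1): push. Stack: [s3^-1 s3^-1]
Gen 3 (s2^-1): push. Stack: [s3^-1 s3^-1 s2^-1]
Gen 4 (s1): push. Stack: [s3^-1 s3^-1 s2^-1 s1]
Gen 5 (s1^-1): cancels prior s1. Stack: [s3^-1 s3^-1 s2^-1]
Gen 6 (s1): push. Stack: [s3^-1 s3^-1 s2^-1 s1]
Gen 7 (s1^-1): cancels prior s1. Stack: [s3^-1 s3^-1 s2^-1]
Gen 8 (s2): cancels prior s2^-1. Stack: [s3^-1 s3^-1]
Gen 9 (s3): cancels prior s3^-1. Stack: [s3^-1]
Gen 10 (s3): cancels prior s3^-1. Stack: []
Reduced word: (empty)

Answer: yes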